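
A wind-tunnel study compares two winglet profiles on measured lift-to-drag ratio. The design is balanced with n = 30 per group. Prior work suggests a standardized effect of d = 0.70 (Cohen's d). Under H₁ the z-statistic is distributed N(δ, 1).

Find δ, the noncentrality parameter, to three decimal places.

δ ≈ 2.711

The noncentrality parameter scales effect size by the design's sample-size factor: δ = d·√(n/2) = 0.70 × √(30/2) = 2.7111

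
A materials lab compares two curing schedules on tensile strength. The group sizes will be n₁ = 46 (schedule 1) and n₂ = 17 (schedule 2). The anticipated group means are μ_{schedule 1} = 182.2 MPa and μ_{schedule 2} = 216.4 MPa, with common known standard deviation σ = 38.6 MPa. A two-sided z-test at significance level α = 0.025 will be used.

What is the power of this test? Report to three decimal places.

Power ≈ 0.811

Standardized effect: d = |μ_{schedule 1} − μ_{schedule 2}| / σ = |182.2 − 216.4| / 38.6 = 0.8860
Noncentrality parameter: δ = d / √(1/n₁ + 1/n₂) = 0.8860 / √(1/46 + 1/17) = 3.1216
Two-sided α = 0.025 → critical value z_{0.0125} = 2.241.
Power = Φ(δ − 2.241) + Φ(−δ − 2.241) = Φ(0.880) + Φ(-5.363) = 0.8106 + 0.0000 = 0.8106.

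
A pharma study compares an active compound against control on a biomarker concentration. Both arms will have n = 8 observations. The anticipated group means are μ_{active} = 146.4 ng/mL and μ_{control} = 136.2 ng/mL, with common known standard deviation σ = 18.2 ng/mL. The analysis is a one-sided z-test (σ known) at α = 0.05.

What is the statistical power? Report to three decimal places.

Standardized effect: d = |μ_{active} − μ_{control}| / σ = |146.4 − 136.2| / 18.2 = 0.5604
Noncentrality parameter: λ = d·√(n/2) = 0.5604 × √(8/2) = 1.1209
Critical value for a one-sided test at α = 0.05: z_α = 1.645.
Power = Φ(λ − 1.645) = Φ(-0.524) = 0.3001.

Power ≈ 0.300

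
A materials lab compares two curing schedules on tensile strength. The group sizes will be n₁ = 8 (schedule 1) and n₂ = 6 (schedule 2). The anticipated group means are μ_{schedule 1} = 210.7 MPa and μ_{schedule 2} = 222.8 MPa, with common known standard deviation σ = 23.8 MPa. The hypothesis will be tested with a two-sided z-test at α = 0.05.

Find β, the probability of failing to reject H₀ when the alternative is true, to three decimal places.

Standardized effect: d = |μ_{schedule 1} − μ_{schedule 2}| / σ = |210.7 − 222.8| / 23.8 = 0.5084
Noncentrality parameter: δ = d / √(1/n₁ + 1/n₂) = 0.5084 / √(1/8 + 1/6) = 0.9414
Two-sided α = 0.05 → critical value z_{0.025} = 1.960.
Power = Φ(δ − 1.960) + Φ(−δ − 1.960) = Φ(-1.019) + Φ(-2.901) = 0.1542 + 0.0019 = 0.1561.
Type II error: β = 1 − power = 1 − 0.1561 = 0.8439.

β ≈ 0.844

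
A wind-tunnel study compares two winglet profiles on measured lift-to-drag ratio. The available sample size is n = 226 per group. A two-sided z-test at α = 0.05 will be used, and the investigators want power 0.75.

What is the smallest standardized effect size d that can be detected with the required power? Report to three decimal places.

d ≈ 0.248

Required noncentrality: δ = z_{0.025} + z_{0.25} = 1.960 + 0.674 = 2.634.
(Lower-tail contribution to power is negligible for δ > 0.)
δ = d·√(n/2) ⇒ d = δ/√(n/2) = 2.634/√(226/2) = 0.2478.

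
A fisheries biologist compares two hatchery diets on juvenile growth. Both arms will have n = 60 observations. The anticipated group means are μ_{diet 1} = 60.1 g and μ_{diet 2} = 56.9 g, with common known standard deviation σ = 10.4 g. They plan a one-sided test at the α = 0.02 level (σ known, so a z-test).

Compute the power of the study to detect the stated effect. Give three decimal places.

Power ≈ 0.356

Standardized effect: d = |μ_{diet 1} − μ_{diet 2}| / σ = |60.1 − 56.9| / 10.4 = 0.3077
Noncentrality parameter: δ = d·√(n/2) = 0.3077 × √(60/2) = 1.6853
One-sided α = 0.02 → critical value z_{0.02} = 2.054.
Power = Φ(δ − 2.054) = Φ(-0.368) = 0.3563.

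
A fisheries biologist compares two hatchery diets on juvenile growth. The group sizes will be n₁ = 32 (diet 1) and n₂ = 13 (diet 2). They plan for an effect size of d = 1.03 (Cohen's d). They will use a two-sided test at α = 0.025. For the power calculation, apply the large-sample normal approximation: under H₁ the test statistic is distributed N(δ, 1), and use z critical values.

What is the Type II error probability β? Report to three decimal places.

β ≈ 0.187

Noncentrality parameter: δ = d / √(1/n₁ + 1/n₂) = 1.03 / √(1/32 + 1/13) = 3.1317
Two-sided α = 0.025 → critical value z_{0.0125} = 2.241.
Power = Φ(δ − 2.241) + Φ(−δ − 2.241) = Φ(0.890) + Φ(-5.373) = 0.8133 + 0.0000 = 0.8133.
Type II error: β = 1 − power = 1 − 0.8133 = 0.1867.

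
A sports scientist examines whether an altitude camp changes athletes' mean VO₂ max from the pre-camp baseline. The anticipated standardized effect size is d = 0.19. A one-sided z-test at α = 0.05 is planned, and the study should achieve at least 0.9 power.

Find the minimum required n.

n = 238

Set Φ(δ − 1.645) = 0.9; then δ − 1.645 = Φ⁻¹(0.9) = 1.282, giving δ = 2.926.
δ = d·√n ⇒ n = (δ/d)² = (2.926 / 0.19)² = 237.23.
Round up to the next whole unit.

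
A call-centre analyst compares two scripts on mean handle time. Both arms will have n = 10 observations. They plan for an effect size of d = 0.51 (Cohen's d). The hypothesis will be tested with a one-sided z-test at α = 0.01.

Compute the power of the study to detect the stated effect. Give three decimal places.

Noncentrality parameter: δ = d·√(n/2) = 0.51 × √(10/2) = 1.1404
One-sided α = 0.01 → critical value z_{0.01} = 2.326.
Power = Φ(δ − 2.326) = Φ(-1.186) = 0.1178.

Power ≈ 0.118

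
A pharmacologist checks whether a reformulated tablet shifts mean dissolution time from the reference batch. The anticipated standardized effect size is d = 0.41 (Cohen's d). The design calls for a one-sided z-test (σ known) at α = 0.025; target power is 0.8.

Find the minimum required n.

For power 0.8 need Φ(δ − z_{0.025}) = 0.8, so δ = z_{0.025} + z_{0.20} = 1.960 + 0.842 = 2.802.
δ = d·√n ⇒ n = (δ/d)² = (2.802 / 0.41)² = 46.69.
Round up to the next whole unit.

n = 47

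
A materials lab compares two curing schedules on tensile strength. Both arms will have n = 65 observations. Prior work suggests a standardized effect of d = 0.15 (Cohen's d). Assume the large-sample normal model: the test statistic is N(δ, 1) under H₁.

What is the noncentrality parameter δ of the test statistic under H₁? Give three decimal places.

δ ≈ 0.855

The noncentrality parameter scales effect size by the design's sample-size factor: δ = d·√(n/2) = 0.15 × √(65/2) = 0.8551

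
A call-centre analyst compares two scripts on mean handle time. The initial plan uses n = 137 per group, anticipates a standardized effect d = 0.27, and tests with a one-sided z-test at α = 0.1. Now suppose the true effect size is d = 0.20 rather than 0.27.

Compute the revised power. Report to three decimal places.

Power ≈ 0.646

With d = 0.20: δ = d·√(n/2) = 0.20 × √(137/2) = 1.6553. Critical value z_{0.1} = 1.282.
Revised power = P(Z > 1.282 − δ) = Φ(0.374) = 0.6457.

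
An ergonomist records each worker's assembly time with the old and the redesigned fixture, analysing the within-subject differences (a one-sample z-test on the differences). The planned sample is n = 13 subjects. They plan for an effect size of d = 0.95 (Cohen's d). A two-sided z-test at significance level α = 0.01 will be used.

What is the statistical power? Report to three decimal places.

Power ≈ 0.802

Noncentrality parameter: δ = d·√n = 0.95 × √13 = 3.4253
Two-sided α = 0.01 → critical value z_{0.005} = 2.576.
Power = Φ(δ − 2.576) + Φ(−δ − 2.576) = Φ(0.849) + Φ(-6.001) = 0.8022 + 0.0000 = 0.8022.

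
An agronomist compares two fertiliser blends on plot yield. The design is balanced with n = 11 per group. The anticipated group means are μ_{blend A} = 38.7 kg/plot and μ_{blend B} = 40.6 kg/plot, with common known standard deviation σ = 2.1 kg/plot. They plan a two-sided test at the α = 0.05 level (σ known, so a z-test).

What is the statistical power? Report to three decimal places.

Power ≈ 0.564

Standardized effect: d = |μ_{blend A} − μ_{blend B}| / σ = |38.7 − 40.6| / 2.1 = 0.9048
Noncentrality parameter: δ = d·√(n/2) = 0.9048 × √(11/2) = 2.1219
Two-sided α = 0.05 → critical value z_{0.025} = 1.960.
Power = Φ(δ − 1.960) + Φ(−δ − 1.960) = Φ(0.162) + Φ(-4.082) = 0.5643 + 0.0000 = 0.5643.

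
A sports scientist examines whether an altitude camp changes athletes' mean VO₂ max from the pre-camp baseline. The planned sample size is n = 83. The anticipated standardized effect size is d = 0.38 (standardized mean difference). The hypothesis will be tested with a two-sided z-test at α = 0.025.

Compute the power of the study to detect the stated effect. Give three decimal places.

Noncentrality parameter: λ = d·√n = 0.38 × √83 = 3.4620
Two-sided α = 0.025 → critical value z_{0.0125} = 2.241.
Power = Φ(λ − 2.241) + Φ(−λ − 2.241) = Φ(1.221) + Φ(-5.703) = 0.8889 + 0.0000 = 0.8889.

Power ≈ 0.889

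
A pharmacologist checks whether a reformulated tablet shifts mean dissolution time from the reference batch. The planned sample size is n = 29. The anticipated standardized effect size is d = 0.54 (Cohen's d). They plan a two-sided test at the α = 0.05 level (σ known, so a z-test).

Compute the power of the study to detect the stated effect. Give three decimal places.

Noncentrality parameter: δ = d·√n = 0.54 × √29 = 2.9080
Critical value for a two-sided test at α = 0.05: z_{α/2} = 1.960.
Power = Φ(δ − 1.960) + Φ(−δ − 1.960) = Φ(0.948) + Φ(-4.868) = 0.8284 + 0.0000 = 0.8284.

Power ≈ 0.828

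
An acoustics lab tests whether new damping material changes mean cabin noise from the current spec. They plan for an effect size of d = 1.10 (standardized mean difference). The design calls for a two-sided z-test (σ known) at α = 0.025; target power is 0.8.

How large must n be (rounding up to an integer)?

n = 8

For power 0.8 need Φ(δ − z_{0.0125}) = 0.8, so δ = z_{0.0125} + z_{0.20} = 2.241 + 0.842 = 3.083.
(Ignoring the negligible lower-tail rejection probability gives the usual closed-form inversion.)
δ = d·√n ⇒ n = (δ/d)² = (3.083 / 1.10)² = 7.86.
Round up to the next whole unit.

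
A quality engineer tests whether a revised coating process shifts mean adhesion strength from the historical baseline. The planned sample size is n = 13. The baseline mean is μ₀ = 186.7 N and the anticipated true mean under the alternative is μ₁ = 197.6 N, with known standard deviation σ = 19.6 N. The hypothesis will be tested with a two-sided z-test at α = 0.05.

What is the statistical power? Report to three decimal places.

Standardized effect: d = |μ₁ − μ₀| / σ = |197.6 − 186.7| / 19.6 = 0.5561
Noncentrality parameter: δ = d·√n = 0.5561 × √13 = 2.0051
Critical value for a two-sided test at α = 0.05: z_{α/2} = 1.960.
Power = Φ(δ − 1.960) + Φ(−δ − 1.960) = Φ(0.045) + Φ(-3.965) = 0.5180 + 0.0000 = 0.5180.

Power ≈ 0.518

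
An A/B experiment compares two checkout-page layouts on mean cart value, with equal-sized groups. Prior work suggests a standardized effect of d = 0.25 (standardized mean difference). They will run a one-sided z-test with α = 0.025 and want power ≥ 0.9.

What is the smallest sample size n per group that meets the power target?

n = 337 per group

For power 0.9 need Φ(δ − z_{0.025}) = 0.9, so δ = z_{0.025} + z_{0.10} = 1.960 + 1.282 = 3.242.
δ = d·√(n/2) ⇒ n = 2(δ/d)² = 2 × (3.242 / 0.25)² = 336.24.
Round up to the next whole unit.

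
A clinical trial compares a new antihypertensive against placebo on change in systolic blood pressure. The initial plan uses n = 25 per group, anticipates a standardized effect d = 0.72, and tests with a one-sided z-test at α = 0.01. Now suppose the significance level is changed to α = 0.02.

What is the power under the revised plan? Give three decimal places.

δ = d·√(n/2) = 0.72 × √(25/2) = 2.5456 (unchanged). New critical value: z_{0.02} = 2.054.
Revised power = P(Z > 2.054 − δ) = Φ(0.492) = 0.6886.

Power ≈ 0.689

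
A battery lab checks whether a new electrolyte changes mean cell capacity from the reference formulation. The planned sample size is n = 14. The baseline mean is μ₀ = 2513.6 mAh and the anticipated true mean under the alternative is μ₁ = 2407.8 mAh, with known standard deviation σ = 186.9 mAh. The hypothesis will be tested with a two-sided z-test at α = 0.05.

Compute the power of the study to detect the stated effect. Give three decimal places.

Power ≈ 0.563

Standardized effect: d = |μ₁ − μ₀| / σ = |2407.8 − 2513.6| / 186.9 = 0.5661
Noncentrality parameter: δ = d·√n = 0.5661 × √14 = 2.1181
Two-sided α = 0.05 → critical value z_{0.025} = 1.960.
Power = Φ(δ − 1.960) + Φ(−δ − 1.960) = Φ(0.158) + Φ(-4.078) = 0.5628 + 0.0000 = 0.5628.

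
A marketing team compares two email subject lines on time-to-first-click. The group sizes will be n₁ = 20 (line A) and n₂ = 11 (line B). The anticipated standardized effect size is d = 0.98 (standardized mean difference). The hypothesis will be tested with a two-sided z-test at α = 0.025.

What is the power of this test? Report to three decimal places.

Power ≈ 0.644

Noncentrality parameter: δ = d / √(1/n₁ + 1/n₂) = 0.98 / √(1/20 + 1/11) = 2.6107
Critical value for a two-sided test at α = 0.025: z_{α/2} = 2.241.
Power = Φ(δ − 2.241) + Φ(−δ − 2.241) = Φ(0.369) + Φ(-4.852) = 0.6440 + 0.0000 = 0.6440.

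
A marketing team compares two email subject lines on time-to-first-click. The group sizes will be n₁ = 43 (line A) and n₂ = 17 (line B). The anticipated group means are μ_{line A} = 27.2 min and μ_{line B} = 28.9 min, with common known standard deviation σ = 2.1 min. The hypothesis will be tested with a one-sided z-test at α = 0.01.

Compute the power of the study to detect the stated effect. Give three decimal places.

Power ≈ 0.691

Standardized effect: d = |μ_{line A} − μ_{line B}| / σ = |27.2 − 28.9| / 2.1 = 0.8095
Noncentrality parameter: δ = d / √(1/n₁ + 1/n₂) = 0.8095 / √(1/43 + 1/17) = 2.8256
Critical value for a one-sided test at α = 0.01: z_α = 2.326.
Power = P(Z > 2.326 − δ) = Φ(0.499) = 0.6912.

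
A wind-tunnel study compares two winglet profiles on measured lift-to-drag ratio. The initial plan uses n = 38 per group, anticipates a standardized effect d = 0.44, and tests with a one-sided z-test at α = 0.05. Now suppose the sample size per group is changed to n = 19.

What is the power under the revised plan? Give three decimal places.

Power ≈ 0.386

With n = 19 per group: δ = d·√(n/2) = 0.44 × √(19/2) = 1.3562. Critical value z_{0.05} = 1.645.
Revised power = Φ(δ − 1.645) = Φ(-0.289) = 0.3864.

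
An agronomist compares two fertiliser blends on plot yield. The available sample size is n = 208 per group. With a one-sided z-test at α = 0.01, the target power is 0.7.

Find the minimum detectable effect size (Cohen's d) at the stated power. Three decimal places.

d ≈ 0.280

Required noncentrality: δ = z_{0.01} + z_{0.30} = 2.326 + 0.524 = 2.851.
δ = d·√(n/2) ⇒ d = δ/√(n/2) = 2.851/√(208/2) = 0.2795.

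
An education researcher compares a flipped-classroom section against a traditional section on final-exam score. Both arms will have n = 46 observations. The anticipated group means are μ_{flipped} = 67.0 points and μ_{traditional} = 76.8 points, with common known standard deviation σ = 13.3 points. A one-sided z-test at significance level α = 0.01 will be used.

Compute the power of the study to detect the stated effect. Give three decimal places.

Standardized effect: d = |μ_{flipped} − μ_{traditional}| / σ = |67.0 − 76.8| / 13.3 = 0.7368
Noncentrality parameter: δ = d·√(n/2) = 0.7368 × √(46/2) = 3.5338
One-sided α = 0.01 → critical value z_{0.01} = 2.326.
Power = Φ(δ − 2.326) = Φ(1.207) = 0.8864.

Power ≈ 0.886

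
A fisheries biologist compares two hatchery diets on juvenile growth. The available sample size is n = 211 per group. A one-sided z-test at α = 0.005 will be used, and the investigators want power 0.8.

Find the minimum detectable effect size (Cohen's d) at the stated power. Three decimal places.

d ≈ 0.333

Need Φ(δ − 2.576) = 0.8, so δ = 2.576 + 0.842 = 3.417.
δ = d·√(n/2) ⇒ d = δ/√(n/2) = 3.417/√(211/2) = 0.3327.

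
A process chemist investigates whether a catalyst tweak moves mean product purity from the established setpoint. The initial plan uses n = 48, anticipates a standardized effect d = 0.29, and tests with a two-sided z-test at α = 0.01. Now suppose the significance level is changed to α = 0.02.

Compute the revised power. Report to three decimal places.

Power ≈ 0.376

δ = d·√n = 0.29 × √48 = 2.0092 (unchanged). New critical value: z_{0.01} = 2.326.
Revised power = Φ(δ − 2.326) + Φ(−δ − 2.326) = Φ(-0.317) + Φ(-4.336) = 0.3756 + 0.0000 = 0.3756.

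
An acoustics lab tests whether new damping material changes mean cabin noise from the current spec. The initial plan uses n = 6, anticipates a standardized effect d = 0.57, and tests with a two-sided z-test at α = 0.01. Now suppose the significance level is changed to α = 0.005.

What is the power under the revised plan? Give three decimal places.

δ = d·√n = 0.57 × √6 = 1.3962 (unchanged). New critical value: z_{0.0025} = 2.807.
Revised power = Φ(δ − 2.807) + Φ(−δ − 2.807) = Φ(-1.411) + Φ(-4.203) = 0.0791 + 0.0000 = 0.0792.

Power ≈ 0.079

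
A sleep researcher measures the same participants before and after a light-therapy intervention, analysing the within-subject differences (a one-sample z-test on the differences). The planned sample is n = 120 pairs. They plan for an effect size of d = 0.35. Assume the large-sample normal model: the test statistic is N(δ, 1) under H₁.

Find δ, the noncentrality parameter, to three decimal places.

δ = d·√n = 0.35 × √120 = 3.8341

δ ≈ 3.834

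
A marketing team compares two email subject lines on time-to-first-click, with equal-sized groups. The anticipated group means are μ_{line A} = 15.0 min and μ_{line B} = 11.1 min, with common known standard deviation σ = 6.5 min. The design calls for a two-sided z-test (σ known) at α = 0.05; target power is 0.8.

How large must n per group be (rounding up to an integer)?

n = 44 per group

Standardized effect: d = |μ_{line A} − μ_{line B}| / σ = |15.0 − 11.1| / 6.5 = 0.6000
For power 0.8 need Φ(δ − z_{0.025}) = 0.8, so δ = z_{0.025} + z_{0.20} = 1.960 + 0.842 = 2.802.
(For δ > 0 the lower-tail rejection region contributes negligibly to power, so the one-term inversion is standard.)
δ = d·√(n/2) ⇒ n = 2(δ/d)² = 2 × (2.802 / 0.6000)² = 43.60.
Rounding up, n = 44 per group.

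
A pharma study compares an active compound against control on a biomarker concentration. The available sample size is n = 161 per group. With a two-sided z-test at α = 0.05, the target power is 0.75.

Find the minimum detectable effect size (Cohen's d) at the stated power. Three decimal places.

d ≈ 0.294

Need Φ(δ − 1.960) = 0.75, so δ = 1.960 + 0.674 = 2.634.
(Lower-tail contribution to power is negligible for δ > 0.)
δ = d·√(n/2) ⇒ d = δ/√(n/2) = 2.634/√(161/2) = 0.2936.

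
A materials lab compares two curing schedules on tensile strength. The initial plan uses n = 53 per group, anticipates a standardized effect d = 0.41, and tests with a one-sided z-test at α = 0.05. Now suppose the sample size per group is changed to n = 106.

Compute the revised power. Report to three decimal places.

Power ≈ 0.910

With n = 106 per group: δ = d·√(n/2) = 0.41 × √(106/2) = 2.9848. Critical value z_{0.05} = 1.645.
Revised power = Φ(δ − 1.645) = Φ(1.340) = 0.9099.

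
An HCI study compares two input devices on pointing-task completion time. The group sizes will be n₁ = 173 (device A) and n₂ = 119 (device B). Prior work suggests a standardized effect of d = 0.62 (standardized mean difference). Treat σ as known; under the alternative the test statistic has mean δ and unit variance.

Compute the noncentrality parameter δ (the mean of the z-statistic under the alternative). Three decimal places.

δ ≈ 5.206

The noncentrality parameter scales effect size by the design's sample-size factor: δ = d / √(1/n₁ + 1/n₂) = 0.62 / √(1/173 + 1/119) = 5.2059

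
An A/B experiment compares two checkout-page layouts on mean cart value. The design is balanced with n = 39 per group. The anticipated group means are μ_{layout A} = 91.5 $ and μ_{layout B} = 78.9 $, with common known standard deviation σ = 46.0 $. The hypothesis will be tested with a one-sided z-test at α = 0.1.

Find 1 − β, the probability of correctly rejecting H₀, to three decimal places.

Power ≈ 0.471

Standardized effect: d = |μ_{layout A} − μ_{layout B}| / σ = |91.5 − 78.9| / 46.0 = 0.2739
Noncentrality parameter: δ = d·√(n/2) = 0.2739 × √(39/2) = 1.2096
One-sided α = 0.1 → critical value z_{0.1} = 1.282.
Power = P(Z > 1.282 − δ) = Φ(-0.072) = 0.4713.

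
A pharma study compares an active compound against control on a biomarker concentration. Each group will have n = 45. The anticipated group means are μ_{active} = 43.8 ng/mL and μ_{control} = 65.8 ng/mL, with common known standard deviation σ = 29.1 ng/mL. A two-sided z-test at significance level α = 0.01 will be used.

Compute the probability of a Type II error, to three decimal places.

Standardized effect: d = |μ_{active} − μ_{control}| / σ = |43.8 − 65.8| / 29.1 = 0.7560
Noncentrality parameter: δ = d·√(n/2) = 0.7560 × √(45/2) = 3.5861
Critical value for a two-sided test at α = 0.01: z_{α/2} = 2.576.
Power = Φ(δ − 2.576) + Φ(−δ − 2.576) = Φ(1.010) + Φ(-6.162) = 0.8438 + 0.0000 = 0.8438.
Type II error: β = 1 − power = 1 − 0.8438 = 0.1562.

β ≈ 0.156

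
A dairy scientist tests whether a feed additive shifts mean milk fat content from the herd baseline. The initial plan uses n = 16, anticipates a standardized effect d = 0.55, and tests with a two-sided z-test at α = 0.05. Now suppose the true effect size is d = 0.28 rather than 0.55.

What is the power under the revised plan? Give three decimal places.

With d = 0.28: δ = d·√n = 0.28 × √16 = 1.1200. Critical value z_{0.025} = 1.960.
Revised power = Φ(δ − 1.960) + Φ(−δ − 1.960) = Φ(-0.840) + Φ(-3.080) = 0.2005 + 0.0010 = 0.2015.

Power ≈ 0.201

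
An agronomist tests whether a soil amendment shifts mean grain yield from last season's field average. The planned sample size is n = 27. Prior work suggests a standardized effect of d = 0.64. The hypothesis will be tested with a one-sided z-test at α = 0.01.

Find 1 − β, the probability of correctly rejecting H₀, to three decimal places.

Power ≈ 0.841

Noncentrality parameter: δ = d·√n = 0.64 × √27 = 3.3255
One-sided α = 0.01 → critical value z_{0.01} = 2.326.
Power = Φ(δ − 2.326) = Φ(0.999) = 0.8411.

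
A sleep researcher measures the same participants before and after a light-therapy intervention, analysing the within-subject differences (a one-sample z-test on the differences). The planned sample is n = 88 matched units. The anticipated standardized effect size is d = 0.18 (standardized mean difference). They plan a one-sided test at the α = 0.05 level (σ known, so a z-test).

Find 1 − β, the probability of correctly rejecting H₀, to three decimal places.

Power ≈ 0.517

Noncentrality parameter: δ = d·√n = 0.18 × √88 = 1.6885
One-sided α = 0.05 → critical value z_{0.05} = 1.645.
Power = Φ(δ − 1.645) = Φ(0.044) = 0.5174.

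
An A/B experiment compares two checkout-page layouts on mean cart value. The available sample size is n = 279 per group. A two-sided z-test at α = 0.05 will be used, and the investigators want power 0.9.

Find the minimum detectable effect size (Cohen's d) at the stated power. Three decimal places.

Required noncentrality: δ = z_{0.025} + z_{0.10} = 1.960 + 1.282 = 3.242.
(Lower-tail contribution to power is negligible for δ > 0.)
δ = d·√(n/2) ⇒ d = δ/√(n/2) = 3.242/√(279/2) = 0.2744.

d ≈ 0.274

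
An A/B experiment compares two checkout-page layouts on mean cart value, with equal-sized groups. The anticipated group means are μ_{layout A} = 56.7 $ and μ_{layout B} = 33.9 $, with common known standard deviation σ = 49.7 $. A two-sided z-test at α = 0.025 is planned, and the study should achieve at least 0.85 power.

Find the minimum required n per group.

Standardized effect: d = |μ_{layout A} − μ_{layout B}| / σ = |56.7 − 33.9| / 49.7 = 0.4588
Set Φ(δ − 2.241) = 0.85; then δ − 2.241 = Φ⁻¹(0.85) = 1.036, giving δ = 3.278.
(The Φ(−δ − z_{α/2}) term is vanishingly small for δ > 0 and is dropped in the standard sample-size formula.)
δ = d·√(n/2) ⇒ n = 2(δ/d)² = 2 × (3.278 / 0.4588)² = 102.11.
Round up to the next whole unit.

n = 103 per group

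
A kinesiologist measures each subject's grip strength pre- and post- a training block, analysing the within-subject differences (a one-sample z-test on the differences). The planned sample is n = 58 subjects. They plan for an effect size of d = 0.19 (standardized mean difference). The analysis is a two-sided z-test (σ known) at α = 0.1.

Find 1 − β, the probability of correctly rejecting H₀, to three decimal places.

Noncentrality parameter: δ = d·√n = 0.19 × √58 = 1.4470
Two-sided α = 0.1 → critical value z_{0.05} = 1.645.
Power = Φ(δ − 1.645) + Φ(−δ − 1.645) = Φ(-0.198) + Φ(-3.092) = 0.4216 + 0.0010 = 0.4226.

Power ≈ 0.423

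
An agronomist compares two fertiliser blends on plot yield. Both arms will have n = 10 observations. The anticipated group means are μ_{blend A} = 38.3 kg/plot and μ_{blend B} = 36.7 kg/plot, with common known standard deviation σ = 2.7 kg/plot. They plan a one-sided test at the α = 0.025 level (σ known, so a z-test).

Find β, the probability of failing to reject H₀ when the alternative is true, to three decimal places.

β ≈ 0.737

Standardized effect: d = |μ_{blend A} − μ_{blend B}| / σ = |38.3 − 36.7| / 2.7 = 0.5926
Noncentrality parameter: δ = d·√(n/2) = 0.5926 × √(10/2) = 1.3251
One-sided α = 0.025 → critical value z_{0.025} = 1.960.
Power = P(Z > 1.960 − δ) = Φ(-0.635) = 0.2628.
Type II error: β = 1 − power = 1 − 0.2628 = 0.7372.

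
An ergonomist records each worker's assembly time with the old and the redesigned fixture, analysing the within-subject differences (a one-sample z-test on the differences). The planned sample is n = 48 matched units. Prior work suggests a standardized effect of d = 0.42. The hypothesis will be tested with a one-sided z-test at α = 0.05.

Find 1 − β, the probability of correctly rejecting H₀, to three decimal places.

Power ≈ 0.897

Noncentrality parameter: δ = d·√n = 0.42 × √48 = 2.9098
One-sided α = 0.05 → critical value z_{0.05} = 1.645.
Power = P(Z > 1.645 − δ) = Φ(1.265) = 0.8971.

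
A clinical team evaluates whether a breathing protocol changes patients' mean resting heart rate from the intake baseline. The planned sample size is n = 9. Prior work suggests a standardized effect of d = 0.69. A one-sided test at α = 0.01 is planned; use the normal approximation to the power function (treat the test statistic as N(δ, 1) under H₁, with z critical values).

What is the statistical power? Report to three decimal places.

Noncentrality parameter: δ = d·√n = 0.69 × √9 = 2.0700
Critical value for a one-sided test at α = 0.01: z_α = 2.326.
Power = Φ(δ − 2.326) = Φ(-0.256) = 0.3988.

Power ≈ 0.399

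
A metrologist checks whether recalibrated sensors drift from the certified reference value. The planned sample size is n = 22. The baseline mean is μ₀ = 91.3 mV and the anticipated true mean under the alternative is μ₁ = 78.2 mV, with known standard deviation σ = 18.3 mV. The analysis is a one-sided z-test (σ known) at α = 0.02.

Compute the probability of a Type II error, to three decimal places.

β ≈ 0.096

Standardized effect: d = |μ₁ − μ₀| / σ = |78.2 − 91.3| / 18.3 = 0.7158
Noncentrality parameter: δ = d·√n = 0.7158 × √22 = 3.3576
One-sided α = 0.02 → critical value z_{0.02} = 2.054.
Power = Φ(δ − 2.054) = Φ(1.304) = 0.9039.
Type II error: β = 1 − power = 1 − 0.9039 = 0.0961.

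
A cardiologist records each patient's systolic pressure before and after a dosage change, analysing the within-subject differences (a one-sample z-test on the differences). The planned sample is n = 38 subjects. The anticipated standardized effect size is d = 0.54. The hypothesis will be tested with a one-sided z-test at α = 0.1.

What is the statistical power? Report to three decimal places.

Power ≈ 0.980

Noncentrality parameter: δ = d·√n = 0.54 × √38 = 3.3288
Critical value for a one-sided test at α = 0.1: z_α = 1.282.
Power = Φ(δ − 1.282) = Φ(2.047) = 0.9797.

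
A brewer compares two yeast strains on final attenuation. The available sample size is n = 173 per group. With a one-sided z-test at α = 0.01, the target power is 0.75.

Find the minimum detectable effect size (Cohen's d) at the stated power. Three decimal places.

Need Φ(δ − 2.326) = 0.75, so δ = 2.326 + 0.674 = 3.001.
δ = d·√(n/2) ⇒ d = δ/√(n/2) = 3.001/√(173/2) = 0.3227.

d ≈ 0.323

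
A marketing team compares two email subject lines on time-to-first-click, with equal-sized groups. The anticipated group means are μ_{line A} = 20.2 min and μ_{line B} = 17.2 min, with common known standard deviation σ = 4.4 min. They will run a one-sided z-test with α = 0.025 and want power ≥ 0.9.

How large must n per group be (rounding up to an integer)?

n = 46 per group

Standardized effect: d = |μ_{line A} − μ_{line B}| / σ = |20.2 − 17.2| / 4.4 = 0.6818
For power 0.9 need Φ(δ − z_{0.025}) = 0.9, so δ = z_{0.025} + z_{0.10} = 1.960 + 1.282 = 3.242.
δ = d·√(n/2) ⇒ n = 2(δ/d)² = 2 × (3.242 / 0.6818)² = 45.21.
Rounding up, n = 46 per group.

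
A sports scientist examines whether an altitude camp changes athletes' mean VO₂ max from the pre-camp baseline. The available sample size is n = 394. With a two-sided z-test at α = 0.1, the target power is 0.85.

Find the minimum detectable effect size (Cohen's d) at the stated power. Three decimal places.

d ≈ 0.135

Required noncentrality: δ = z_{0.05} + z_{0.15} = 1.645 + 1.036 = 2.681.
(The second rejection-region term Φ(−δ − z_{α/2}) is negligible and dropped.)
δ = d·√n ⇒ d = δ/√n = 2.681/√394 = 0.1351.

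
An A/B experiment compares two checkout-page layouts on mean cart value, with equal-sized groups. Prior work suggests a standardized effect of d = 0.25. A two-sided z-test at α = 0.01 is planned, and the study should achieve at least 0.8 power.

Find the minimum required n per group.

For power 0.8 need Φ(δ − z_{0.005}) = 0.8, so δ = z_{0.005} + z_{0.20} = 2.576 + 0.842 = 3.417.
(The Φ(−δ − z_{α/2}) term is vanishingly small for δ > 0 and is dropped in the standard sample-size formula.)
δ = d·√(n/2) ⇒ n = 2(δ/d)² = 2 × (3.417 / 0.25)² = 373.73.
Rounding up, n = 374 per group.

n = 374 per group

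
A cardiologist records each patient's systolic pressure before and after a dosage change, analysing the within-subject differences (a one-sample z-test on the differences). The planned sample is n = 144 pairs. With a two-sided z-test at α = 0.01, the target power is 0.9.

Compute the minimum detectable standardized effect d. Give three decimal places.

d ≈ 0.321

Need Φ(δ − 2.576) = 0.9, so δ = 2.576 + 1.282 = 3.857.
(The second rejection-region term Φ(−δ − z_{α/2}) is negligible and dropped.)
δ = d·√n ⇒ d = δ/√n = 3.857/√144 = 0.3214.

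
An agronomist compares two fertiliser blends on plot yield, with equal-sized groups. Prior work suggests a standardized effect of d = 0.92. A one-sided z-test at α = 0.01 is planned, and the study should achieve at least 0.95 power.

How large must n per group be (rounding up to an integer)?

n = 38 per group

For power 0.95 need Φ(δ − z_{0.01}) = 0.95, so δ = z_{0.01} + z_{0.05} = 2.326 + 1.645 = 3.971.
δ = d·√(n/2) ⇒ n = 2(δ/d)² = 2 × (3.971 / 0.92)² = 37.26.
Round up to the next whole unit.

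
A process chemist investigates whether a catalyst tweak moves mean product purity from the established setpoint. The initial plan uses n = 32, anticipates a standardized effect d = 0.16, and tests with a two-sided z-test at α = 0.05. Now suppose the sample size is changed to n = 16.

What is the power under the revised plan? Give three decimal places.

With n = 16: δ = d·√n = 0.16 × √16 = 0.6400. Critical value z_{0.025} = 1.960.
Revised power = Φ(δ − 1.960) + Φ(−δ − 1.960) = Φ(-1.320) + Φ(-2.600) = 0.0934 + 0.0047 = 0.0981.

Power ≈ 0.098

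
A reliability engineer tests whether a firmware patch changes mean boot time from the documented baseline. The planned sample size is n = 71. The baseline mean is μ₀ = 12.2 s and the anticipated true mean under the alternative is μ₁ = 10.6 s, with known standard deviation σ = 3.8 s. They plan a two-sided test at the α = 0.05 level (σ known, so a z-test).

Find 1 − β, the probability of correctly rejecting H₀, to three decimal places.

Power ≈ 0.944

Standardized effect: d = |μ₁ − μ₀| / σ = |10.6 − 12.2| / 3.8 = 0.4211
Noncentrality parameter: δ = d·√n = 0.4211 × √71 = 3.5479
Two-sided α = 0.05 → critical value z_{0.025} = 1.960.
Power = Φ(δ − 1.960) + Φ(−δ − 1.960) = Φ(1.588) + Φ(-5.508) = 0.9438 + 0.0000 = 0.9438.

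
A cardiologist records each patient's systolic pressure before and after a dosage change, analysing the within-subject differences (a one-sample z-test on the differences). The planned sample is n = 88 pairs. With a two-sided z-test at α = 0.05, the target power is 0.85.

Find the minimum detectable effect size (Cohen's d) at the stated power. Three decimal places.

d ≈ 0.319

Need Φ(δ − 1.960) = 0.85, so δ = 1.960 + 1.036 = 2.996.
(Lower-tail contribution to power is negligible for δ > 0.)
δ = d·√n ⇒ d = δ/√n = 2.996/√88 = 0.3194.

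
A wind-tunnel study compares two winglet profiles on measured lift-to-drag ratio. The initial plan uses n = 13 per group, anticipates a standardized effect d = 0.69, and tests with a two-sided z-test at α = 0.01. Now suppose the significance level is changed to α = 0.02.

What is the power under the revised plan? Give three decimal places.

δ = d·√(n/2) = 0.69 × √(13/2) = 1.7592 (unchanged). New critical value: z_{0.01} = 2.326.
Revised power = Φ(δ − 2.326) + Φ(−δ − 2.326) = Φ(-0.567) + Φ(-4.086) = 0.2853 + 0.0000 = 0.2853.

Power ≈ 0.285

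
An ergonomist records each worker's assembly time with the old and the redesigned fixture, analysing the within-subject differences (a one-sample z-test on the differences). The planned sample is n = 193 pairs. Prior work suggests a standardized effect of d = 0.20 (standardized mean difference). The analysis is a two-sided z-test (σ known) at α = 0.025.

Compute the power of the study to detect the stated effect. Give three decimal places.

Noncentrality parameter: δ = d·√n = 0.20 × √193 = 2.7785
Critical value for a two-sided test at α = 0.025: z_{α/2} = 2.241.
Power = Φ(δ − 2.241) + Φ(−δ − 2.241) = Φ(0.537) + Φ(-5.020) = 0.7044 + 0.0000 = 0.7044.

Power ≈ 0.704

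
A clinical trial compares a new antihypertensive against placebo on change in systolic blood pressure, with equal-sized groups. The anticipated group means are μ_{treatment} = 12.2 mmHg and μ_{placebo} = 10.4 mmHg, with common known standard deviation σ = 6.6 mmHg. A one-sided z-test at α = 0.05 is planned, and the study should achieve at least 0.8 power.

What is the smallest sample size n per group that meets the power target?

Standardized effect: d = |μ_{treatment} − μ_{placebo}| / σ = |12.2 − 10.4| / 6.6 = 0.2727
For power 0.8 need Φ(δ − z_{0.05}) = 0.8, so δ = z_{0.05} + z_{0.20} = 1.645 + 0.842 = 2.486.
δ = d·√(n/2) ⇒ n = 2(δ/d)² = 2 × (2.486 / 0.2727)² = 166.24.
Rounding up, n = 167 per group.

n = 167 per group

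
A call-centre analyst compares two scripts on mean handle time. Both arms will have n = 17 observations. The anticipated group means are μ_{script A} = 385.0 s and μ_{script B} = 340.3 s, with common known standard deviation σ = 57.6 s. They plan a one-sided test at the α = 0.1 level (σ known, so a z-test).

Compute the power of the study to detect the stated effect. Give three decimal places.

Standardized effect: d = |μ_{script A} − μ_{script B}| / σ = |385.0 − 340.3| / 57.6 = 0.7760
Noncentrality parameter: δ = d·√(n/2) = 0.7760 × √(17/2) = 2.2625
One-sided α = 0.1 → critical value z_{0.1} = 1.282.
Power = Φ(δ − 1.282) = Φ(0.981) = 0.8367.

Power ≈ 0.837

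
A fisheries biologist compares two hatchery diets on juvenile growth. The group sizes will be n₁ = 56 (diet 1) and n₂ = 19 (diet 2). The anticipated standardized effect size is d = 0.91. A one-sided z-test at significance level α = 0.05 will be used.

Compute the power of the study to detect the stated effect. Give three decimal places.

Power ≈ 0.963

Noncentrality parameter: δ = d / √(1/n₁ + 1/n₂) = 0.91 / √(1/56 + 1/19) = 3.4275
Critical value for a one-sided test at α = 0.05: z_α = 1.645.
Power = Φ(δ − 1.645) = Φ(1.783) = 0.9627.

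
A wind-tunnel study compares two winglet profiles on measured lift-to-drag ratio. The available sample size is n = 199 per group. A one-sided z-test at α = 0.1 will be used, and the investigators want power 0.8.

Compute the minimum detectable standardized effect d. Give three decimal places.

Need Φ(δ − 1.282) = 0.8, so δ = 1.282 + 0.842 = 2.123.
δ = d·√(n/2) ⇒ d = δ/√(n/2) = 2.123/√(199/2) = 0.2129.

d ≈ 0.213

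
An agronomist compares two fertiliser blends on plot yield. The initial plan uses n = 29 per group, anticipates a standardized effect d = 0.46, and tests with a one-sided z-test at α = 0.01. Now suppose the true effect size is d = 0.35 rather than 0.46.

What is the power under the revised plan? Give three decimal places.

With d = 0.35: δ = d·√(n/2) = 0.35 × √(29/2) = 1.3328. Critical value z_{0.01} = 2.326.
Revised power = Φ(δ − 2.326) = Φ(-0.994) = 0.1602.

Power ≈ 0.160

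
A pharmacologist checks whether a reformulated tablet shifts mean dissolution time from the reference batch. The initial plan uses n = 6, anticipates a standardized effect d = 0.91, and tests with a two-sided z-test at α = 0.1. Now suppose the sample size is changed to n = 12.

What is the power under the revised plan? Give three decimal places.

With n = 12: δ = d·√n = 0.91 × √12 = 3.1523. Critical value z_{0.05} = 1.645.
Revised power = Φ(δ − 1.645) + Φ(−δ − 1.645) = Φ(1.507) + Φ(-4.797) = 0.9342 + 0.0000 = 0.9342.

Power ≈ 0.934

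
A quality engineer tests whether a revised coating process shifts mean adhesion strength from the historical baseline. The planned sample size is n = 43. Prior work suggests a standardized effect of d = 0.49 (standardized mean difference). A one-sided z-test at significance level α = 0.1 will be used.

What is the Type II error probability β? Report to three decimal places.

β ≈ 0.027

Noncentrality parameter: δ = d·√n = 0.49 × √43 = 3.2131
One-sided α = 0.1 → critical value z_{0.1} = 1.282.
Power = P(Z > 1.282 − δ) = Φ(1.932) = 0.9733.
Type II error: β = 1 − power = 1 − 0.9733 = 0.0267.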